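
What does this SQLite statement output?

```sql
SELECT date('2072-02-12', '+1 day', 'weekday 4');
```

2072-02-18

Advancing 1 more day within February lands on 2072-02-13.
`weekday 4` advances to the next Thursday; 2072-02-13 is a Saturday, so it moves forward to 2072-02-18.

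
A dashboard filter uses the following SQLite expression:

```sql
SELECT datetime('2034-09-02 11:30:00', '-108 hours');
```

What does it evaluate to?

2034-08-28 23:30:00

-108 hours from 2034-09-02 11:30:00 is 2034-08-28 23:30:00 (crosses midnight).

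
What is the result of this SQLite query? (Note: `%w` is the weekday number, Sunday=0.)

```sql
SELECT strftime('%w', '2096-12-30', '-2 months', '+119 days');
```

First apply '-2 months', '+119 days': 2096-12-30 → 2097-02-26.
2097-02-26 is a Tuesday; with Sunday=0 that is 2.

2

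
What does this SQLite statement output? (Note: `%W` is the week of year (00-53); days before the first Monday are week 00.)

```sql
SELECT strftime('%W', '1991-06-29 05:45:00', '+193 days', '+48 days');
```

First apply '+193 days', '+48 days': 1991-06-29 05:45:00 → 1992-02-25 05:45:00.
1992-02-25 is a Tuesday. SQLite's %W counts Mondays since the year started; the result is 08.

08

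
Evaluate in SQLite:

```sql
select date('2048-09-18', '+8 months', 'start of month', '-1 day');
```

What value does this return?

2049-04-30

Adding +8 months to 2048-09-18 gives 2049-05-18.
`start of month` rewinds 2049-05-18 to 2049-05-01.
Going back 1 day from 2049-05-01 reaches 2049-04-30 (last day of April, 30 days).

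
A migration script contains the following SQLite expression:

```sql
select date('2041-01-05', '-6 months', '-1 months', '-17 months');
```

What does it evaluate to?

Adding -6 months to 2041-01-05 gives 2040-07-05.
Adding -1 month to 2040-07-05 gives 2040-06-05.
Adding -17 months to 2040-06-05 gives 2039-01-05.

2039-01-05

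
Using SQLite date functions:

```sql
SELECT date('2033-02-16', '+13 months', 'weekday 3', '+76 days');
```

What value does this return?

Adding +13 months to 2033-02-16 gives 2034-03-16.
`weekday 3` advances to the next Wednesday; 2034-03-16 is a Thursday, so it moves forward to 2034-03-22.
Applying '+76 days' to 2034-03-22: counting 76 days forward gives 2034-06-06.

2034-06-06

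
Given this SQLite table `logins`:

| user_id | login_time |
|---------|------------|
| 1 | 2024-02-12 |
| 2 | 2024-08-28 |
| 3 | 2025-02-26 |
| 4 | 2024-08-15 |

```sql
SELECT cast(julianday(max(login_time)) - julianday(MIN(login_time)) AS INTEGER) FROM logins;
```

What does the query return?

380

MIN = 2024-02-12, MAX = 2025-02-26.
17 days remain in February 2024 after the 12th (29 − 12).
Full months from March 2024 through January 2025 contribute their day counts.
Then 26 days into February 2025.
Total: 17 + 31 + 30 + 31 + 30 + 31 + 31 + 30 + 31 + 30 + 31 + 31 + 26 = 380.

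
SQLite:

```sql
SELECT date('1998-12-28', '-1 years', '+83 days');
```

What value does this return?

1998-03-21

Adding -1 year to 1998-12-28 gives 1997-12-28.
Applying '+83 days' to 1997-12-28: counting 83 days forward gives 1998-03-21.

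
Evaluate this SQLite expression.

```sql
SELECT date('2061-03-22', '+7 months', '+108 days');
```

2062-02-07

Adding +7 months to 2061-03-22 gives 2061-10-22.
Applying '+108 days' to 2061-10-22: counting 108 days forward gives 2062-02-07.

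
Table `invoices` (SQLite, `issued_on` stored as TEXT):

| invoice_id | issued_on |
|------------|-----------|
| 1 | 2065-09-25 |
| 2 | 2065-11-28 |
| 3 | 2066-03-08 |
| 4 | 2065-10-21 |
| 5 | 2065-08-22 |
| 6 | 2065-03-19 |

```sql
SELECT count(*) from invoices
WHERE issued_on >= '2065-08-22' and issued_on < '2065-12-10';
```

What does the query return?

Rows in [2065-08-22, 2065-12-10): 2065-09-25, 2065-11-28, 2065-10-21, 2065-08-22 → 4 rows.

4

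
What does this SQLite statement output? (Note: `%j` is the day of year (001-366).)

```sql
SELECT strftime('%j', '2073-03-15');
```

074

Day-of-year for 2073-03-15: days since 2073-01-01 inclusive = 74, zero-padded to 074.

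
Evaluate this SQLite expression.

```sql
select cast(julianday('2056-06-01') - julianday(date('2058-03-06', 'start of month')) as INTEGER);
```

`start of month` rewinds 2058-03-06 to 2058-03-01.
29 days remain in June 2056 after the 1st (30 − 1).
Full months from July 2056 through February 2058 contribute their day counts.
Then 1 day into March 2058.
Total: 29 + 31 + 31 + 30 + 31 + 30 + 31 + 31 + 28 + 31 + 30 + 31 + 30 + 31 + 31 + 30 + 31 + 30 + 31 + 31 + 28 + 1 = 638.
The subtraction is earlier − later, so the result is −638 → -638.

-638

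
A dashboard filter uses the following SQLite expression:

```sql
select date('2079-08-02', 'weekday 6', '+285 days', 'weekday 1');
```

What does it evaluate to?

2080-05-20

`weekday 6` advances to the next Saturday; 2079-08-02 is a Wednesday, so it moves forward to 2079-08-05.
Applying '+285 days' to 2079-08-05: counting 285 days forward gives 2080-05-16.
`weekday 1` advances to the next Monday; 2080-05-16 is a Thursday, so it moves forward to 2080-05-20.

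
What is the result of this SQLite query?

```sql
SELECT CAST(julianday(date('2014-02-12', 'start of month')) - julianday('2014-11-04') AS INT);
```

-276

`start of month` rewinds 2014-02-12 to 2014-02-01.
27 days remain in February 2014 after the 1st (28 − 1).
Full months from March 2014 through October 2014 contribute their day counts.
Then 4 days into November 2014.
Total: 27 + 31 + 30 + 31 + 30 + 31 + 31 + 30 + 31 + 4 = 276.
The subtraction is earlier − later, so the result is −276 → -276.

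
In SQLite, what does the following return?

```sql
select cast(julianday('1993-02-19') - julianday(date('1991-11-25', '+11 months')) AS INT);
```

Adding +11 months to 1991-11-25 gives 1992-10-25.
6 days remain in October 1992 after the 25th (31 − 25).
November 1992: 30 days.
December 1992: 31 days.
January 1993: 31 days.
Then 19 days into February 1993.
Total: 6 + 30 + 31 + 31 + 19 = 117.

117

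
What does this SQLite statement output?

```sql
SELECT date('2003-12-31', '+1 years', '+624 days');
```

2006-09-16

Adding +1 year to 2003-12-31 gives 2004-12-31.
Applying '+624 days' to 2004-12-31: counting 624 days forward gives 2006-09-16.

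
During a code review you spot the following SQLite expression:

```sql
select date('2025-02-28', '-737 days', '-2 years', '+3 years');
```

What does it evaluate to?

Applying '-737 days' to 2025-02-28: counting 737 days back gives 2023-02-22.
Adding -2 years to 2023-02-22 gives 2021-02-22.
Adding +3 years to 2021-02-22 gives 2024-02-22.

2024-02-22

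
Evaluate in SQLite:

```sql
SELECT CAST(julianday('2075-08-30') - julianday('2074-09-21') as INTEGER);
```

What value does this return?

9 days remain in September 2074 after the 21st (30 − 21).
Full months from October 2074 through July 2075 contribute their day counts.
Then 30 days into August 2075.
Total: 9 + 31 + 30 + 31 + 31 + 28 + 31 + 30 + 31 + 30 + 31 + 30 = 343.

343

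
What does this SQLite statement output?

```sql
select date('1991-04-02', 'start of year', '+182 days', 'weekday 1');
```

1991-07-08

`start of year` rewinds 1991-04-02 to 1991-01-01.
Applying '+182 days' to 1991-01-01: counting 182 days forward gives 1991-07-02.
`weekday 1` advances to the next Monday; 1991-07-02 is a Tuesday, so it moves forward to 1991-07-08.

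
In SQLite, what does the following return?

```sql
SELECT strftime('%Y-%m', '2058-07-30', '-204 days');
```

First apply '-204 days': 2058-07-30 → 2058-01-07.
`%Y-%m` extracts the year-month: 2058-01.

2058-01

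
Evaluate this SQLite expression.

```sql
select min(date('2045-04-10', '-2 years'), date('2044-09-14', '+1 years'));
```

2043-04-10

date('2045-04-10', '-2 years') → 2043-04-10.
date('2044-09-14', '+1 years') → 2045-09-14.
Earlier of the two is 2043-04-10.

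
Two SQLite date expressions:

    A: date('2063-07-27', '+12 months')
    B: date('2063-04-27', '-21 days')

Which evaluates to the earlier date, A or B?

B

A = 2064-07-27.
B = 2063-04-06.
B is earlier.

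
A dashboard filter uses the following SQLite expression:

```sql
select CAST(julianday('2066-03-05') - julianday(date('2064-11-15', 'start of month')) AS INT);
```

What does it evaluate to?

489

`start of month` rewinds 2064-11-15 to 2064-11-01.
29 days remain in November 2064 after the 1st (30 − 1).
Full months from December 2064 through February 2066 contribute their day counts.
Then 5 days into March 2066.
Total: 29 + 31 + 31 + 28 + 31 + 30 + 31 + 30 + 31 + 31 + 30 + 31 + 30 + 31 + 31 + 28 + 5 = 489.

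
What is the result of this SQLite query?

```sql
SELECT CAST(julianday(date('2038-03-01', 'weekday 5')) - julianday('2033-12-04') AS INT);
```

1552

`weekday 5` advances to the next Friday; 2038-03-01 is a Monday, so it moves forward to 2038-03-05.
27 days remain in December 2033 after the 4th (31 − 4).
Full months from January 2034 through February 2038 contribute their day counts.
Then 5 days into March 2038.
Total: 27 + 31 + 28 + 31 + 30 + 31 + 30 + 31 + 31 + 30 + 31 + 30 + 31 + 31 + 28 + 31 + 30 + 31 + 30 + 31 + 31 + 30 + 31 + 30 + 31 + 31 + 29 + 31 + 30 + 31 + 30 + 31 + 31 + 30 + 31 + 30 + 31 + 31 + 28 + 31 + 30 + 31 + 30 + 31 + 31 + 30 + 31 + 30 + 31 + 31 + 28 + 5 = 1552.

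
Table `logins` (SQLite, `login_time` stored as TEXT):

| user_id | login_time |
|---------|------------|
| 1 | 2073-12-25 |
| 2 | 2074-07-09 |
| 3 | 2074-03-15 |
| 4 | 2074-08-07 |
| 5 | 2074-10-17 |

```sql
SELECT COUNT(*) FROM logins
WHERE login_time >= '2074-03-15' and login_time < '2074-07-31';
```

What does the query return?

2

Rows in [2074-03-15, 2074-07-31): 2074-07-09, 2074-03-15 → 2 rows.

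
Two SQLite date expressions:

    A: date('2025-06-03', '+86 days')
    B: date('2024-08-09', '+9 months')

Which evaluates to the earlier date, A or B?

B

A = 2025-08-28.
B = 2025-05-09.
B is earlier.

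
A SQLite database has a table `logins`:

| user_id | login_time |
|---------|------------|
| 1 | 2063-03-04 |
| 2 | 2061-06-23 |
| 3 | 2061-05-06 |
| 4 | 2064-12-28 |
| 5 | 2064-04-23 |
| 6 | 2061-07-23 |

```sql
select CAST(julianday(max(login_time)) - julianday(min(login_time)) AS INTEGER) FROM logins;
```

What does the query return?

1332

MIN = 2061-05-06, MAX = 2064-12-28.
25 days remain in May 2061 after the 6th (31 − 6).
Full months from June 2061 through November 2064 contribute their day counts.
Then 28 days into December 2064.
Total: 25 + 30 + 31 + 31 + 30 + 31 + 30 + 31 + 31 + 28 + 31 + 30 + 31 + 30 + 31 + 31 + 30 + 31 + 30 + 31 + 31 + 28 + 31 + 30 + 31 + 30 + 31 + 31 + 30 + 31 + 30 + 31 + 31 + 29 + 31 + 30 + 31 + 30 + 31 + 31 + 30 + 31 + 30 + 28 = 1332.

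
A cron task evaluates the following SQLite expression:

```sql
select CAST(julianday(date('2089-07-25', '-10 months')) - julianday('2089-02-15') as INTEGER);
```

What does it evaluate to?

-143

Adding -10 months to 2089-07-25 gives 2088-09-25.
5 days remain in September 2088 after the 25th (30 − 25).
October 2088: 31 days.
November 2088: 30 days.
December 2088: 31 days.
January 2089: 31 days.
Then 15 days into February 2089.
Total: 5 + 31 + 30 + 31 + 31 + 15 = 143.
The subtraction is earlier − later, so the result is −143 → -143.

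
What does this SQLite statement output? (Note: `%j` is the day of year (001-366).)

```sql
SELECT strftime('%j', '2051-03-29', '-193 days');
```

First apply '-193 days': 2051-03-29 → 2050-09-17.
Day-of-year for 2050-09-17: days since 2050-01-01 inclusive = 260, zero-padded to 260.

260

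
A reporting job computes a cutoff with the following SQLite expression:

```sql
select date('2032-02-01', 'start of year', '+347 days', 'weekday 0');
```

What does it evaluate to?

`start of year` rewinds 2032-02-01 to 2032-01-01.
Applying '+347 days' to 2032-01-01: counting 347 days forward gives 2032-12-13.
`weekday 0` advances to the next Sunday; 2032-12-13 is a Monday, so it moves forward to 2032-12-19.

2032-12-19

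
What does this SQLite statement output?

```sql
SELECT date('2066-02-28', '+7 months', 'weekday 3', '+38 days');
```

2066-11-06

Adding +7 months to 2066-02-28 gives 2066-09-28.
`weekday 3` advances to the next Wednesday; 2066-09-28 is a Tuesday, so it moves forward to 2066-09-29.
September 2066 has 30 days; 1 remain after the 29th, so 2 days reach 2066-10-01.
October 2066 has 31 days; 30 remain after the 1st, so 31 days reach 2066-11-01.
Advancing 5 more days within November lands on 2066-11-06.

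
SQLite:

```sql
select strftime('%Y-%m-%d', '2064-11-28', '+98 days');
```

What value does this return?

First apply '+98 days': 2064-11-28 → 2065-03-06.
`%Y-%m-%d` extracts the ISO date: 2065-03-06.

2065-03-06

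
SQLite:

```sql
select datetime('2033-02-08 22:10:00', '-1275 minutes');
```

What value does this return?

2033-02-08 00:55:00

1275 minutes = 21h 15m; -1275 minutes from 2033-02-08 22:10:00 is 2033-02-08 00:55:00.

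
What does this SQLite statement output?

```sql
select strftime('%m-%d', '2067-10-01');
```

`%m-%d` extracts the month-day: 10-01.

10-01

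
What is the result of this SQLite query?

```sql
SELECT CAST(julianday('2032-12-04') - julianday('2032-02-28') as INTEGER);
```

1 day remains in February 2032 after the 28th (29 − 28).
Full months from March 2032 through November 2032 contribute their day counts.
Then 4 days into December 2032.
Total: 1 + 31 + 30 + 31 + 30 + 31 + 31 + 30 + 31 + 30 + 4 = 280.

280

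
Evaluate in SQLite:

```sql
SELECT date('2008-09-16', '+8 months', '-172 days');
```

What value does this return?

2008-11-25

Adding +8 months to 2008-09-16 gives 2009-05-16.
Applying '-172 days' to 2009-05-16: counting 172 days back gives 2008-11-25.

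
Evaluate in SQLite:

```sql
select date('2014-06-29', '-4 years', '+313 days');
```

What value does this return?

2011-05-08

Adding -4 years to 2014-06-29 gives 2010-06-29.
Applying '+313 days' to 2010-06-29: counting 313 days forward gives 2011-05-08.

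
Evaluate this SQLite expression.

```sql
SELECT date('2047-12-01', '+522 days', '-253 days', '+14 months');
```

2049-10-26

Applying '+522 days' to 2047-12-01: counting 522 days forward gives 2049-05-06.
Applying '-253 days' to 2049-05-06: counting 253 days back gives 2048-08-26.
Adding +14 months to 2048-08-26 gives 2049-10-26.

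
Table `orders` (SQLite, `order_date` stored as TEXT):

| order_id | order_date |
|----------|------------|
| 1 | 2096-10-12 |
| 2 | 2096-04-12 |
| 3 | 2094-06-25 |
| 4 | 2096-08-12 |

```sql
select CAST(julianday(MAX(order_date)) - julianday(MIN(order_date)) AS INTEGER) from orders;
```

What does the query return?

MIN = 2094-06-25, MAX = 2096-10-12.
5 days remain in June 2094 after the 25th (30 − 25).
Full months from July 2094 through September 2096 contribute their day counts.
Then 12 days into October 2096.
Total: 5 + 31 + 31 + 30 + 31 + 30 + 31 + 31 + 28 + 31 + 30 + 31 + 30 + 31 + 31 + 30 + 31 + 30 + 31 + 31 + 29 + 31 + 30 + 31 + 30 + 31 + 31 + 30 + 12 = 840.

840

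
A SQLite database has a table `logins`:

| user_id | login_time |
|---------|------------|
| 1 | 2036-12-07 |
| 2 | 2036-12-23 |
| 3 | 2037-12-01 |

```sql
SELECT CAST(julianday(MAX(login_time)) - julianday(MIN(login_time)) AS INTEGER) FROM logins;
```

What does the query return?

MIN = 2036-12-07, MAX = 2037-12-01.
24 days remain in December 2036 after the 7th (31 − 7).
Full months from January 2037 through November 2037 contribute their day counts.
Then 1 day into December 2037.
Total: 24 + 31 + 28 + 31 + 30 + 31 + 30 + 31 + 31 + 30 + 31 + 30 + 1 = 359.

359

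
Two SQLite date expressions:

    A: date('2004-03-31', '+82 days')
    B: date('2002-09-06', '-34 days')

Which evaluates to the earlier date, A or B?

B

A = 2004-06-21.
B = 2002-08-03.
B is earlier.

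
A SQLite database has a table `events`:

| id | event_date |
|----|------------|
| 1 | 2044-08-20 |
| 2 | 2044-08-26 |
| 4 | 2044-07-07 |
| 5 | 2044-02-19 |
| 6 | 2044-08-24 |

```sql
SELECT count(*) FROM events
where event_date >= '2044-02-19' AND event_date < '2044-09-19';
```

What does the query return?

Rows in [2044-02-19, 2044-09-19): 2044-08-20, 2044-08-26, 2044-07-07, 2044-02-19, 2044-08-24 → 5 rows.

5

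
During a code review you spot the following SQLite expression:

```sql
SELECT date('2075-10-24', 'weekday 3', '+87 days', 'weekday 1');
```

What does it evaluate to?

2076-01-27

`weekday 3` advances to the next Wednesday; 2075-10-24 is a Thursday, so it moves forward to 2075-10-30.
Applying '+87 days' to 2075-10-30: counting 87 days forward gives 2076-01-25.
`weekday 1` advances to the next Monday; 2076-01-25 is a Saturday, so it moves forward to 2076-01-27.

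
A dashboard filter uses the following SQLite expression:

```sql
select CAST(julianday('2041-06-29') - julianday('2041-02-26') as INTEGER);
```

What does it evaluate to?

123

2 days remain in February 2041 after the 26th (28 − 26).
March 2041: 31 days.
April 2041: 30 days.
May 2041: 31 days.
Then 29 days into June 2041.
Total: 2 + 31 + 30 + 31 + 29 = 123.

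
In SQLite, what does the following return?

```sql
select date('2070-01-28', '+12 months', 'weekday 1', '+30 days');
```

2071-03-04

Adding +12 months to 2070-01-28 gives 2071-01-28.
`weekday 1` advances to the next Monday; 2071-01-28 is a Wednesday, so it moves forward to 2071-02-02.
February 2071 has 28 days; 26 remain after the 2nd, so 27 days reach 2071-03-01.
Advancing 3 more days within March lands on 2071-03-04.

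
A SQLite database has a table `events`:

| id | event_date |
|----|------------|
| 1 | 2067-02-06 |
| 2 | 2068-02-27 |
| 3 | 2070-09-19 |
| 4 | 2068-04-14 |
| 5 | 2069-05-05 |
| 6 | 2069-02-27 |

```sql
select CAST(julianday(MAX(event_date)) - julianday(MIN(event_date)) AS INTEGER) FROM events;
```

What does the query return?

MIN = 2067-02-06, MAX = 2070-09-19.
22 days remain in February 2067 after the 6th (28 − 6).
Full months from March 2067 through August 2070 contribute their day counts.
Then 19 days into September 2070.
Total: 22 + 31 + 30 + 31 + 30 + 31 + 31 + 30 + 31 + 30 + 31 + 31 + 29 + 31 + 30 + 31 + 30 + 31 + 31 + 30 + 31 + 30 + 31 + 31 + 28 + 31 + 30 + 31 + 30 + 31 + 31 + 30 + 31 + 30 + 31 + 31 + 28 + 31 + 30 + 31 + 30 + 31 + 31 + 19 = 1321.

1321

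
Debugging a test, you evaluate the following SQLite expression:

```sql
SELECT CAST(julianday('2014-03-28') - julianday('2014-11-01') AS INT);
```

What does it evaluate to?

3 days remain in March 2014 after the 28th (31 − 28).
Full months from April 2014 through October 2014 contribute their day counts.
Then 1 day into November 2014.
Total: 3 + 30 + 31 + 30 + 31 + 31 + 30 + 31 + 1 = 218.
The subtraction is earlier − later, so the result is −218 → -218.

-218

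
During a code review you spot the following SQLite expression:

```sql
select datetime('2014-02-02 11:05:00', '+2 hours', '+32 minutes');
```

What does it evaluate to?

+2 hours from 2014-02-02 11:05:00 is 2014-02-02 13:05:00.
+32 minutes from 2014-02-02 13:05:00 is 2014-02-02 13:37:00.

2014-02-02 13:37:00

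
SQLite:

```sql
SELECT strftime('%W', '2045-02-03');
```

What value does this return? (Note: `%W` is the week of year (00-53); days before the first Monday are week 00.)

2045-02-03 is a Friday. SQLite's %W counts Mondays since the year started; the result is 05.

05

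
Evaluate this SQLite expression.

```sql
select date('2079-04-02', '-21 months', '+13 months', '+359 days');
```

Adding -21 months to 2079-04-02 gives 2077-07-02.
Adding +13 months to 2077-07-02 gives 2078-08-02.
Applying '+359 days' to 2078-08-02: counting 359 days forward gives 2079-07-27.

2079-07-27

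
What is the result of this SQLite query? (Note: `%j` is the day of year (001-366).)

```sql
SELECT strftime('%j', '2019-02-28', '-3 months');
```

First apply '-3 months': 2019-02-28 → 2018-11-28.
Day-of-year for 2018-11-28: days since 2018-01-01 inclusive = 332, zero-padded to 332.

332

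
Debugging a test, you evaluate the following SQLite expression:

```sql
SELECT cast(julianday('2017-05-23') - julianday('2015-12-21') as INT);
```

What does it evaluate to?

519

10 days remain in December 2015 after the 21st (31 − 21).
Full months from January 2016 through April 2017 contribute their day counts.
Then 23 days into May 2017.
Total: 10 + 31 + 29 + 31 + 30 + 31 + 30 + 31 + 31 + 30 + 31 + 30 + 31 + 31 + 28 + 31 + 30 + 23 = 519.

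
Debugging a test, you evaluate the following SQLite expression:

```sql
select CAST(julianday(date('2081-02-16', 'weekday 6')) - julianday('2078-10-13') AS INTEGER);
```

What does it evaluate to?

863

`weekday 6` advances to the next Saturday; 2081-02-16 is a Sunday, so it moves forward to 2081-02-22.
18 days remain in October 2078 after the 13th (31 − 13).
Full months from November 2078 through January 2081 contribute their day counts.
Then 22 days into February 2081.
Total: 18 + 30 + 31 + 31 + 28 + 31 + 30 + 31 + 30 + 31 + 31 + 30 + 31 + 30 + 31 + 31 + 29 + 31 + 30 + 31 + 30 + 31 + 31 + 30 + 31 + 30 + 31 + 31 + 22 = 863.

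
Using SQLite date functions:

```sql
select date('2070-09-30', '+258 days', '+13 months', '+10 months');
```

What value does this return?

2073-05-15

Applying '+258 days' to 2070-09-30: counting 258 days forward gives 2071-06-15.
Adding +13 months to 2071-06-15 gives 2072-07-15.
Adding +10 months to 2072-07-15 gives 2073-05-15.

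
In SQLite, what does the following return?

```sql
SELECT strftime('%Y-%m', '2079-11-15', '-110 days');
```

First apply '-110 days': 2079-11-15 → 2079-07-28.
`%Y-%m` extracts the year-month: 2079-07.

2079-07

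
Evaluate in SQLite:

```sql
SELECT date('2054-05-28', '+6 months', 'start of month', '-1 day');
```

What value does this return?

2054-10-31

Adding +6 months to 2054-05-28 gives 2054-11-28.
`start of month` rewinds 2054-11-28 to 2054-11-01.
Going back 1 day from 2054-11-01 reaches 2054-10-31 (last day of October, 31 days).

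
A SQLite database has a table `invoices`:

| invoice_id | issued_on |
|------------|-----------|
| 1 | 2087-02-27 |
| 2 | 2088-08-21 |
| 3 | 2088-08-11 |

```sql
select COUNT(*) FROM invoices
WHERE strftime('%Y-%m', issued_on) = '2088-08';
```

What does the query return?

2

Rows with year-month 2088-08: 2088-08-21, 2088-08-11 → 2.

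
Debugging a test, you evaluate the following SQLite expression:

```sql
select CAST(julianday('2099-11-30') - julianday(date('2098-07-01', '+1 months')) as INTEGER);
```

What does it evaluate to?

Adding +1 month to 2098-07-01 gives 2098-08-01.
30 days remain in August 2098 after the 1st (31 − 1).
Full months from September 2098 through October 2099 contribute their day counts.
Then 30 days into November 2099.
Total: 30 + 30 + 31 + 30 + 31 + 31 + 28 + 31 + 30 + 31 + 30 + 31 + 31 + 30 + 31 + 30 = 486.

486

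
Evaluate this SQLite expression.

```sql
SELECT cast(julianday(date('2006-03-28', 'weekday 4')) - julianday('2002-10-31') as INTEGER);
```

1246

`weekday 4` advances to the next Thursday; 2006-03-28 is a Tuesday, so it moves forward to 2006-03-30.
0 days remain in October 2002 after the 31st (31 − 31).
Full months from November 2002 through February 2006 contribute their day counts.
Then 30 days into March 2006.
Total: 0 + 30 + 31 + 31 + 28 + 31 + 30 + 31 + 30 + 31 + 31 + 30 + 31 + 30 + 31 + 31 + 29 + 31 + 30 + 31 + 30 + 31 + 31 + 30 + 31 + 30 + 31 + 31 + 28 + 31 + 30 + 31 + 30 + 31 + 31 + 30 + 31 + 30 + 31 + 31 + 28 + 30 = 1246.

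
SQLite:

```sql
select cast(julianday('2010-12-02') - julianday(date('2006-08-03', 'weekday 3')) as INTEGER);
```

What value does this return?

1576

`weekday 3` advances to the next Wednesday; 2006-08-03 is a Thursday, so it moves forward to 2006-08-09.
22 days remain in August 2006 after the 9th (31 − 9).
Full months from September 2006 through November 2010 contribute their day counts.
Then 2 days into December 2010.
Total: 22 + 30 + 31 + 30 + 31 + 31 + 28 + 31 + 30 + 31 + 30 + 31 + 31 + 30 + 31 + 30 + 31 + 31 + 29 + 31 + 30 + 31 + 30 + 31 + 31 + 30 + 31 + 30 + 31 + 31 + 28 + 31 + 30 + 31 + 30 + 31 + 31 + 30 + 31 + 30 + 31 + 31 + 28 + 31 + 30 + 31 + 30 + 31 + 31 + 30 + 31 + 30 + 2 = 1576.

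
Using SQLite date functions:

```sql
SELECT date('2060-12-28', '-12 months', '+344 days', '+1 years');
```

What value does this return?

Adding -12 months to 2060-12-28 gives 2059-12-28.
Applying '+344 days' to 2059-12-28: counting 344 days forward gives 2060-12-06.
Adding +1 year to 2060-12-06 gives 2061-12-06.

2061-12-06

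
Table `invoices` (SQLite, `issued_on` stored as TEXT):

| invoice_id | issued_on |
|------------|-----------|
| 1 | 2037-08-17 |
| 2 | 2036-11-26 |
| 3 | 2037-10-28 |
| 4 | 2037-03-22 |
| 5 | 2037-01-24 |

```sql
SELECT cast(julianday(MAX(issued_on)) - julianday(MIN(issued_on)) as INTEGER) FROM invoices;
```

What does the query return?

336

MIN = 2036-11-26, MAX = 2037-10-28.
4 days remain in November 2036 after the 26th (30 − 26).
Full months from December 2036 through September 2037 contribute their day counts.
Then 28 days into October 2037.
Total: 4 + 31 + 31 + 28 + 31 + 30 + 31 + 30 + 31 + 31 + 30 + 28 = 336.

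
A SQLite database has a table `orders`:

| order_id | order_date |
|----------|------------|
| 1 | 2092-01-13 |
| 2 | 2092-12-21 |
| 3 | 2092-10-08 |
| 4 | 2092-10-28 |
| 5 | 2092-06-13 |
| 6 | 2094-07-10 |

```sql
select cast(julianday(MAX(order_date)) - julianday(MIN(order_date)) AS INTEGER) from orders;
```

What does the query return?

909

MIN = 2092-01-13, MAX = 2094-07-10.
18 days remain in January 2092 after the 13th (31 − 13).
Full months from February 2092 through June 2094 contribute their day counts.
Then 10 days into July 2094.
Total: 18 + 29 + 31 + 30 + 31 + 30 + 31 + 31 + 30 + 31 + 30 + 31 + 31 + 28 + 31 + 30 + 31 + 30 + 31 + 31 + 30 + 31 + 30 + 31 + 31 + 28 + 31 + 30 + 31 + 30 + 10 = 909.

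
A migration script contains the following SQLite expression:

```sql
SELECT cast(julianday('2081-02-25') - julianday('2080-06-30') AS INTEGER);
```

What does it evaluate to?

0 days remain in June 2080 after the 30th (30 − 30).
Full months from July 2080 through January 2081 contribute their day counts.
Then 25 days into February 2081.
Total: 0 + 31 + 31 + 30 + 31 + 30 + 31 + 31 + 25 = 240.

240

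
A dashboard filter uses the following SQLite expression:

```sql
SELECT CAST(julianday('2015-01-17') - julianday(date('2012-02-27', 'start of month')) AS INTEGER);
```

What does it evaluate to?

`start of month` rewinds 2012-02-27 to 2012-02-01.
28 days remain in February 2012 after the 1st (29 − 1).
Full months from March 2012 through December 2014 contribute their day counts.
Then 17 days into January 2015.
Total: 28 + 31 + 30 + 31 + 30 + 31 + 31 + 30 + 31 + 30 + 31 + 31 + 28 + 31 + 30 + 31 + 30 + 31 + 31 + 30 + 31 + 30 + 31 + 31 + 28 + 31 + 30 + 31 + 30 + 31 + 31 + 30 + 31 + 30 + 31 + 17 = 1081.

1081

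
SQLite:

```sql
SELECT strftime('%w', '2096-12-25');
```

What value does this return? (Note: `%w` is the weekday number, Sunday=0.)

2096-12-25 is a Tuesday; with Sunday=0 that is 2.

2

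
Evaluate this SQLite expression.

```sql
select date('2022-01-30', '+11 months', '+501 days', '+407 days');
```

2025-06-25

Adding +11 months to 2022-01-30 gives 2022-12-30.
Applying '+501 days' to 2022-12-30: counting 501 days forward gives 2024-05-14.
Applying '+407 days' to 2024-05-14: counting 407 days forward gives 2025-06-25.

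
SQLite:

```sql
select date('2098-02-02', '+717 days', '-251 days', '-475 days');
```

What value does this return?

Applying '+717 days' to 2098-02-02: counting 717 days forward gives 2100-01-20.
Applying '-251 days' to 2100-01-20: counting 251 days back gives 2099-05-14.
Applying '-475 days' to 2099-05-14: counting 475 days back gives 2098-01-24.

2098-01-24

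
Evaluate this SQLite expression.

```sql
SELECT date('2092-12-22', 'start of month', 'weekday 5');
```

2092-12-05

`start of month` rewinds 2092-12-22 to 2092-12-01.
`weekday 5` advances to the next Friday; 2092-12-01 is a Monday, so it moves forward to 2092-12-05.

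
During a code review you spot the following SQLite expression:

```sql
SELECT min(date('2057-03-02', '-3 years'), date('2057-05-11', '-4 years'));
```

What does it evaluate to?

2053-05-11

date('2057-03-02', '-3 years') → 2054-03-02.
date('2057-05-11', '-4 years') → 2053-05-11.
Earlier of the two is 2053-05-11.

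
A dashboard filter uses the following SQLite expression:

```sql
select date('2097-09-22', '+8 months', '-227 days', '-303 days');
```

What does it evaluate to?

Adding +8 months to 2097-09-22 gives 2098-05-22.
Applying '-227 days' to 2098-05-22: counting 227 days back gives 2097-10-07.
Applying '-303 days' to 2097-10-07: counting 303 days back gives 2096-12-08.

2096-12-08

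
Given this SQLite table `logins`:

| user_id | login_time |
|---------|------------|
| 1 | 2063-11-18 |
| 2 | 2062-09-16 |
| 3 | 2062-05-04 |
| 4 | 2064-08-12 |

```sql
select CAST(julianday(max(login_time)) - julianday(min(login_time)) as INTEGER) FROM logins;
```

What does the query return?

MIN = 2062-05-04, MAX = 2064-08-12.
27 days remain in May 2062 after the 4th (31 − 4).
Full months from June 2062 through July 2064 contribute their day counts.
Then 12 days into August 2064.
Total: 27 + 30 + 31 + 31 + 30 + 31 + 30 + 31 + 31 + 28 + 31 + 30 + 31 + 30 + 31 + 31 + 30 + 31 + 30 + 31 + 31 + 29 + 31 + 30 + 31 + 30 + 31 + 12 = 831.

831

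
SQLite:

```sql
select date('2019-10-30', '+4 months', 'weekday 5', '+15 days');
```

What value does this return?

2020-03-21

Adding +4 months to 2019-10-30 targets 2020-02-30. February 2020 has only 29 days, so SQLite normalizes the 1-day overflow forward to 2020-03-01.
`weekday 5` advances to the next Friday; 2020-03-01 is a Sunday, so it moves forward to 2020-03-06.
Advancing 15 more days within March lands on 2020-03-21.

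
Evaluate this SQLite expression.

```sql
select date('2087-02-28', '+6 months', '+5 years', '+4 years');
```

Adding +6 months to 2087-02-28 gives 2087-08-28.
Adding +5 years to 2087-08-28 gives 2092-08-28.
Adding +4 years to 2092-08-28 gives 2096-08-28.

2096-08-28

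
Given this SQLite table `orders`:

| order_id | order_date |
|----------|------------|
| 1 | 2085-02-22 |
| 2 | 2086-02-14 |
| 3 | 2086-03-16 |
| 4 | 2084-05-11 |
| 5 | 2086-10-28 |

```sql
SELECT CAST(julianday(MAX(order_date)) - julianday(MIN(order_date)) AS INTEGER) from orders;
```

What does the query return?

MIN = 2084-05-11, MAX = 2086-10-28.
20 days remain in May 2084 after the 11th (31 − 11).
Full months from June 2084 through September 2086 contribute their day counts.
Then 28 days into October 2086.
Total: 20 + 30 + 31 + 31 + 30 + 31 + 30 + 31 + 31 + 28 + 31 + 30 + 31 + 30 + 31 + 31 + 30 + 31 + 30 + 31 + 31 + 28 + 31 + 30 + 31 + 30 + 31 + 31 + 30 + 28 = 900.

900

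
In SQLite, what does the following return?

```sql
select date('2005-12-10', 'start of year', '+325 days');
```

`start of year` rewinds 2005-12-10 to 2005-01-01.
Applying '+325 days' to 2005-01-01: counting 325 days forward gives 2005-11-22.

2005-11-22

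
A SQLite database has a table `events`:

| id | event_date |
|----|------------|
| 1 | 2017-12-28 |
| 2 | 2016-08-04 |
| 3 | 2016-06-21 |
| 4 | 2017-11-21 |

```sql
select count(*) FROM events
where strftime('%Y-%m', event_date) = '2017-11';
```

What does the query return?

1

Rows with year-month 2017-11: 2017-11-21 → 1.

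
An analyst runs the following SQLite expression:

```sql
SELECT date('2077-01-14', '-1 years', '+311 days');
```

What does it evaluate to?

Adding -1 year to 2077-01-14 gives 2076-01-14.
Applying '+311 days' to 2076-01-14: counting 311 days forward gives 2076-11-20.

2076-11-20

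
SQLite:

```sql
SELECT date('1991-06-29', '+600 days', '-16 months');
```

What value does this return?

Applying '+600 days' to 1991-06-29: counting 600 days forward gives 1993-02-18.
Adding -16 months to 1993-02-18 gives 1991-10-18.

1991-10-18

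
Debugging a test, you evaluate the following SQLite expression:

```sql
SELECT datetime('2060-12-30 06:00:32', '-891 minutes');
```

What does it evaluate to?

891 minutes = 14h 51m; -891 minutes from 2060-12-30 06:00:32 is 2060-12-29 15:09:32 (crosses midnight).

2060-12-29 15:09:32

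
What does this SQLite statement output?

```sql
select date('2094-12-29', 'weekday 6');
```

2095-01-01

`weekday 6` advances to the next Saturday; 2094-12-29 is a Wednesday, so it moves forward to 2095-01-01.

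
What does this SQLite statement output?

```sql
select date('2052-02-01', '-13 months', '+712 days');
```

Adding -13 months to 2052-02-01 gives 2051-01-01.
Applying '+712 days' to 2051-01-01: counting 712 days forward gives 2052-12-13.

2052-12-13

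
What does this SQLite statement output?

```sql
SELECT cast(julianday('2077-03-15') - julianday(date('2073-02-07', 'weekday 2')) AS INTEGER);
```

`weekday 2` advances to the next Tuesday; 2073-02-07 is already a Tuesday, so it stays at 2073-02-07.
21 days remain in February 2073 after the 7th (28 − 7).
Full months from March 2073 through February 2077 contribute their day counts.
Then 15 days into March 2077.
Total: 21 + 31 + 30 + 31 + 30 + 31 + 31 + 30 + 31 + 30 + 31 + 31 + 28 + 31 + 30 + 31 + 30 + 31 + 31 + 30 + 31 + 30 + 31 + 31 + 28 + 31 + 30 + 31 + 30 + 31 + 31 + 30 + 31 + 30 + 31 + 31 + 29 + 31 + 30 + 31 + 30 + 31 + 31 + 30 + 31 + 30 + 31 + 31 + 28 + 15 = 1497.

1497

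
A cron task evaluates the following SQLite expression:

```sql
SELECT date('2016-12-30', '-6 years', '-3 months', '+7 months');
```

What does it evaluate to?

Adding -6 years to 2016-12-30 gives 2010-12-30.
Adding -3 months to 2010-12-30 gives 2010-09-30.
Adding +7 months to 2010-09-30 gives 2011-04-30.

2011-04-30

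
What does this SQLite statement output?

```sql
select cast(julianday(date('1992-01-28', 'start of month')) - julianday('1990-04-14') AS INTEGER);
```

627

`start of month` rewinds 1992-01-28 to 1992-01-01.
16 days remain in April 1990 after the 14th (30 − 14).
Full months from May 1990 through December 1991 contribute their day counts.
Then 1 day into January 1992.
Total: 16 + 31 + 30 + 31 + 31 + 30 + 31 + 30 + 31 + 31 + 28 + 31 + 30 + 31 + 30 + 31 + 31 + 30 + 31 + 30 + 31 + 1 = 627.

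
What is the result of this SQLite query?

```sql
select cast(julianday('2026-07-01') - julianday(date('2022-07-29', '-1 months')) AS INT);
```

Adding -1 month to 2022-07-29 gives 2022-06-29.
1 day remains in June 2022 after the 29th (30 − 29).
Full months from July 2022 through June 2026 contribute their day counts.
Then 1 day into July 2026.
Total: 1 + 31 + 31 + 30 + 31 + 30 + 31 + 31 + 28 + 31 + 30 + 31 + 30 + 31 + 31 + 30 + 31 + 30 + 31 + 31 + 29 + 31 + 30 + 31 + 30 + 31 + 31 + 30 + 31 + 30 + 31 + 31 + 28 + 31 + 30 + 31 + 30 + 31 + 31 + 30 + 31 + 30 + 31 + 31 + 28 + 31 + 30 + 31 + 30 + 1 = 1463.

1463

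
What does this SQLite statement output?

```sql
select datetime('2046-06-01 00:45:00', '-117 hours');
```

-117 hours from 2046-06-01 00:45:00 is 2046-05-27 03:45:00 (crosses midnight).

2046-05-27 03:45:00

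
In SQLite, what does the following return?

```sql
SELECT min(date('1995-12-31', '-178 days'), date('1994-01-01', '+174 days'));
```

date('1995-12-31', '-178 days') → 1995-07-06.
date('1994-01-01', '+174 days') → 1994-06-24.
Earlier of the two is 1994-06-24.

1994-06-24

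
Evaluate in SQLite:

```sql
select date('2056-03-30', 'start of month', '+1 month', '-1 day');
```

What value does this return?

2056-03-31

`start of month` rewinds 2056-03-30 to 2056-03-01.
Adding +1 month to 2056-03-01 gives 2056-04-01.
Going back 1 day from 2056-04-01 reaches 2056-03-31 (last day of March, 31 days).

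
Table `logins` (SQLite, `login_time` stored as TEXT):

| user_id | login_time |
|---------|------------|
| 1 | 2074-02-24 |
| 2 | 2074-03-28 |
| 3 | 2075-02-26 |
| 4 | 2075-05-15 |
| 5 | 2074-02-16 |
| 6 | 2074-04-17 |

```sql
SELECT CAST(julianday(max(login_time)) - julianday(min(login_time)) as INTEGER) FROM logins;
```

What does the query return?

453

MIN = 2074-02-16, MAX = 2075-05-15.
12 days remain in February 2074 after the 16th (28 − 16).
Full months from March 2074 through April 2075 contribute their day counts.
Then 15 days into May 2075.
Total: 12 + 31 + 30 + 31 + 30 + 31 + 31 + 30 + 31 + 30 + 31 + 31 + 28 + 31 + 30 + 15 = 453.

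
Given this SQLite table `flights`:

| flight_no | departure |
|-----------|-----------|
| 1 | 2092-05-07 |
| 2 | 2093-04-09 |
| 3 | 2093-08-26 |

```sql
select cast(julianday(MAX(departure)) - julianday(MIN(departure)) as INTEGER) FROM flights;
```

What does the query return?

476

MIN = 2092-05-07, MAX = 2093-08-26.
24 days remain in May 2092 after the 7th (31 − 7).
Full months from June 2092 through July 2093 contribute their day counts.
Then 26 days into August 2093.
Total: 24 + 30 + 31 + 31 + 30 + 31 + 30 + 31 + 31 + 28 + 31 + 30 + 31 + 30 + 31 + 26 = 476.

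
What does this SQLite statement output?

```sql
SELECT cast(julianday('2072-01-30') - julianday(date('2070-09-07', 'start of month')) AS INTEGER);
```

`start of month` rewinds 2070-09-07 to 2070-09-01.
29 days remain in September 2070 after the 1st (30 − 1).
Full months from October 2070 through December 2071 contribute their day counts.
Then 30 days into January 2072.
Total: 29 + 31 + 30 + 31 + 31 + 28 + 31 + 30 + 31 + 30 + 31 + 31 + 30 + 31 + 30 + 31 + 30 = 516.

516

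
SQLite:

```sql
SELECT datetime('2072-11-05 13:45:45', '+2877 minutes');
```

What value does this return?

2877 minutes = 47h 57m; +2877 minutes from 2072-11-05 13:45:45 is 2072-11-07 13:42:45 (crosses midnight).

2072-11-07 13:42:45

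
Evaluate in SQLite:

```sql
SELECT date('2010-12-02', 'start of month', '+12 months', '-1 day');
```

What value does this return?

`start of month` rewinds 2010-12-02 to 2010-12-01.
Adding +12 months to 2010-12-01 gives 2011-12-01.
Going back 1 day from 2011-12-01 reaches 2011-11-30 (last day of November, 30 days).

2011-11-30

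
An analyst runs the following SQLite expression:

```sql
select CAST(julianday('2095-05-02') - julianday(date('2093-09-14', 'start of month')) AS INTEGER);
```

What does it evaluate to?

`start of month` rewinds 2093-09-14 to 2093-09-01.
29 days remain in September 2093 after the 1st (30 − 1).
Full months from October 2093 through April 2095 contribute their day counts.
Then 2 days into May 2095.
Total: 29 + 31 + 30 + 31 + 31 + 28 + 31 + 30 + 31 + 30 + 31 + 31 + 30 + 31 + 30 + 31 + 31 + 28 + 31 + 30 + 2 = 608.

608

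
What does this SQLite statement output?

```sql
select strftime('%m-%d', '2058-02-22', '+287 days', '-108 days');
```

First apply '+287 days', '-108 days': 2058-02-22 → 2058-08-20.
`%m-%d` extracts the month-day: 08-20.

08-20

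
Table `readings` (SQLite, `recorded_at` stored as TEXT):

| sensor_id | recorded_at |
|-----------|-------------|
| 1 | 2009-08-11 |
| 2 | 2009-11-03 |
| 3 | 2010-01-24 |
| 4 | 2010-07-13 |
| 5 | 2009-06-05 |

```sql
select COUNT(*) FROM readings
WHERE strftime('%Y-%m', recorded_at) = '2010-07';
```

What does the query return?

1

Rows with year-month 2010-07: 2010-07-13 → 1.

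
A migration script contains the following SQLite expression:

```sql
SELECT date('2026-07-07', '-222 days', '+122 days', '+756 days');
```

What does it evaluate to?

Applying '-222 days' to 2026-07-07: counting 222 days back gives 2025-11-27.
Applying '+122 days' to 2025-11-27: counting 122 days forward gives 2026-03-29.
Applying '+756 days' to 2026-03-29: counting 756 days forward gives 2028-04-23.

2028-04-23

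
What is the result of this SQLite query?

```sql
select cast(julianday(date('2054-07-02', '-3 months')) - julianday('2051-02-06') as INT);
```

Adding -3 months to 2054-07-02 gives 2054-04-02.
22 days remain in February 2051 after the 6th (28 − 6).
Full months from March 2051 through March 2054 contribute their day counts.
Then 2 days into April 2054.
Total: 22 + 31 + 30 + 31 + 30 + 31 + 31 + 30 + 31 + 30 + 31 + 31 + 29 + 31 + 30 + 31 + 30 + 31 + 31 + 30 + 31 + 30 + 31 + 31 + 28 + 31 + 30 + 31 + 30 + 31 + 31 + 30 + 31 + 30 + 31 + 31 + 28 + 31 + 2 = 1151.

1151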